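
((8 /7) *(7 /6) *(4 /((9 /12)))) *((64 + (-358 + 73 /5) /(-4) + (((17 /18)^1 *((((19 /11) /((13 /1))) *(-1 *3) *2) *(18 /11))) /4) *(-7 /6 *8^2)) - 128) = 2508304 /7865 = 318.92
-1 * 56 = -56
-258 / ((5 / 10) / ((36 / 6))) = -3096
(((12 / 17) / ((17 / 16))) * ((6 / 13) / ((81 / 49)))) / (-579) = -6272 / 19577727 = -0.00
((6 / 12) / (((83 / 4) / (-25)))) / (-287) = 50 / 23821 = 0.00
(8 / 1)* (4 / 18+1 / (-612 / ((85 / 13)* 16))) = 0.41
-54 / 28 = -27 / 14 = -1.93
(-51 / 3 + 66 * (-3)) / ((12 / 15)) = -1075 / 4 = -268.75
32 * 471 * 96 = 1446912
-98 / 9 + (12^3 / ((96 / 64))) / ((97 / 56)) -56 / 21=568774 / 873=651.52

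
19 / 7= 2.71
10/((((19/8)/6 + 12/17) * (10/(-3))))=-2448/899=-2.72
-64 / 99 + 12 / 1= 11.35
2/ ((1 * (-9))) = -2/ 9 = -0.22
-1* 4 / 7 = -0.57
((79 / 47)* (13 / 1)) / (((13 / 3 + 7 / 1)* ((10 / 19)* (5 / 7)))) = 409773 / 79900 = 5.13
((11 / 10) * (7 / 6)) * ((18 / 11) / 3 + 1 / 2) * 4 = 5.37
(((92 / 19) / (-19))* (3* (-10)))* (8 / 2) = 11040 / 361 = 30.58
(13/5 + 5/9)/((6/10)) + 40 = 1222/27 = 45.26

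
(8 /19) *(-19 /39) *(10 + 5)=-40 /13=-3.08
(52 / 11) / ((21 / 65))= 3380 / 231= 14.63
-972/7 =-138.86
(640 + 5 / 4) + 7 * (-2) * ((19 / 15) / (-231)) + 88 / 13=16681991 / 25740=648.10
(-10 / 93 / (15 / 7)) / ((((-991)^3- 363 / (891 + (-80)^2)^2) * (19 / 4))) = 1488443068 / 137126998000192924557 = 0.00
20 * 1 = 20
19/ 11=1.73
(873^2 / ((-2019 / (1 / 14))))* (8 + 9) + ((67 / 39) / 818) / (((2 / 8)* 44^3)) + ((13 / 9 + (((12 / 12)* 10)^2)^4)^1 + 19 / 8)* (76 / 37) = 72973125444390797318971 / 355264679401632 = 205404954.88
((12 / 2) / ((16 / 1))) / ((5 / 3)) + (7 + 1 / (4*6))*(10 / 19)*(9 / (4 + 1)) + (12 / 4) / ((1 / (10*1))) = 28041 / 760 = 36.90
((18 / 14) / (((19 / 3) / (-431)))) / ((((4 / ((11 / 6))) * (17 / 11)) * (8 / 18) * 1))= -4224231 / 72352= -58.38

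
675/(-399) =-225/133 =-1.69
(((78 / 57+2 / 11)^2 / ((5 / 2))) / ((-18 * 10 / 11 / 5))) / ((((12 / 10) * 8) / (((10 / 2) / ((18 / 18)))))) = -1215 / 7942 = -0.15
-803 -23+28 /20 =-4123 /5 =-824.60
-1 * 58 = -58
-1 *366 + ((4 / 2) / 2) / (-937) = -342943 / 937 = -366.00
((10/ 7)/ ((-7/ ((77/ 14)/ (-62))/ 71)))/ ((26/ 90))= 175725/ 39494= 4.45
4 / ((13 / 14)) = 56 / 13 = 4.31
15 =15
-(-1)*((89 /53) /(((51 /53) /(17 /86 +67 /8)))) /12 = 87487 /70176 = 1.25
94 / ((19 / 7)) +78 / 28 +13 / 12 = 61447 / 1596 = 38.50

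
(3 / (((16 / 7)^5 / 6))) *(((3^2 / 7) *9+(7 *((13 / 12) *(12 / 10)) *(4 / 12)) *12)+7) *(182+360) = 2816754759 / 327680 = 8596.05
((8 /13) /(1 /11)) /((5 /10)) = 13.54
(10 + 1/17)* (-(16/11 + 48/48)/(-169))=4617/31603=0.15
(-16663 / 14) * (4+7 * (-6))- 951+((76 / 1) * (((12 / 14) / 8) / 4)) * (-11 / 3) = 1239551 / 28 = 44269.68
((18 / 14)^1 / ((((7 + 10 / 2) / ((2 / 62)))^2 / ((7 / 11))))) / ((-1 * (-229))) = 1 / 38732144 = 0.00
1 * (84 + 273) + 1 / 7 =2500 / 7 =357.14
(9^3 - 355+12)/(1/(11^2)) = 46706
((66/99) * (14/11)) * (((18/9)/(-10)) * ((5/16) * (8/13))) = -14/429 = -0.03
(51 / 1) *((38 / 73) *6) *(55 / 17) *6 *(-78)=-17606160 / 73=-241180.27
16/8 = 2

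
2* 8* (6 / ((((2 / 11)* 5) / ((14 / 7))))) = 1056 / 5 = 211.20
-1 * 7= -7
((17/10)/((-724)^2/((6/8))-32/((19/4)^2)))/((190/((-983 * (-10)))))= 952527/7569086080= 0.00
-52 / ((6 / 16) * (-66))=208 / 99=2.10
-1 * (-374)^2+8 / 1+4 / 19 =-139867.79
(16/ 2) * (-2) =-16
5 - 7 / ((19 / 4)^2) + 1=2054 / 361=5.69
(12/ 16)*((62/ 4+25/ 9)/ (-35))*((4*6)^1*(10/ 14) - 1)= -5311/ 840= -6.32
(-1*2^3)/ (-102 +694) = -1/ 74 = -0.01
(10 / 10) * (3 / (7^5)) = 3 / 16807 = 0.00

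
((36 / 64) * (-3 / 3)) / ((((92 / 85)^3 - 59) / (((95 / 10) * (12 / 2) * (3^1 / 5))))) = 63009225 / 189091664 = 0.33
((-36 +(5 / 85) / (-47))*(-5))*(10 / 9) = 1438250 / 7191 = 200.01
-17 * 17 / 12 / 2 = -289 / 24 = -12.04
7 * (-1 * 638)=-4466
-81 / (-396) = 9 / 44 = 0.20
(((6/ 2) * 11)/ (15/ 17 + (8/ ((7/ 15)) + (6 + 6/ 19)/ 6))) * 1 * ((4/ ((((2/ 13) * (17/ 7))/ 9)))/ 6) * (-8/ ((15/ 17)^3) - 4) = -7029954932/ 16175625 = -434.60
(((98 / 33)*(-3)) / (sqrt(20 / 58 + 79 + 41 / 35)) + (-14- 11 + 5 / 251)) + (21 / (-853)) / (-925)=-4947181479 / 198045275- 49*sqrt(20737465) / 224741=-25.97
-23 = -23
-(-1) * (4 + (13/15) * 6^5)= 6743.20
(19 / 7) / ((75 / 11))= 209 / 525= 0.40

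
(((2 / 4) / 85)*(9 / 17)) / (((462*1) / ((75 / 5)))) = 9 / 89012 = 0.00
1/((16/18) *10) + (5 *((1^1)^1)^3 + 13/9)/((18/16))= 37849/6480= 5.84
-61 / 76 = -0.80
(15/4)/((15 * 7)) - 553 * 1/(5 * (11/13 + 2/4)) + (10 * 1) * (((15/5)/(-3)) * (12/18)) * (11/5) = -203261/2100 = -96.79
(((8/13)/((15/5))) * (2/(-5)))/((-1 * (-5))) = -16/975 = -0.02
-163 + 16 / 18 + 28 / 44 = -15986 / 99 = -161.47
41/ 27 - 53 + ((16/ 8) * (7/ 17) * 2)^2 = -380542/ 7803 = -48.77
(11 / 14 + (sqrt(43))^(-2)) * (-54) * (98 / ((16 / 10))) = -460215 / 172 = -2675.67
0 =0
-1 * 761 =-761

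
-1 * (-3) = 3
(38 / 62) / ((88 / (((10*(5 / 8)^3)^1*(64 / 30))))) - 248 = -16234681 / 65472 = -247.96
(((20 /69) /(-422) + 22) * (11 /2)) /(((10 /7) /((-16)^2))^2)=1414227820544 /363975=3885508.13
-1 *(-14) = 14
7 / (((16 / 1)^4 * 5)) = 7 / 327680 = 0.00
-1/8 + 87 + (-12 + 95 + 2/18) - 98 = 71.99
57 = 57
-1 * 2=-2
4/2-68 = -66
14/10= 7/5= 1.40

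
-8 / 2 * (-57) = 228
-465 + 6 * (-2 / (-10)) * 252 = -813 / 5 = -162.60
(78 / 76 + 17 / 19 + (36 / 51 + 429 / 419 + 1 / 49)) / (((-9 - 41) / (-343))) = 340839429 / 13533700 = 25.18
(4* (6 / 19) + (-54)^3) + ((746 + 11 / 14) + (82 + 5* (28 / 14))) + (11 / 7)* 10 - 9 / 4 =-11902397 / 76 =-156610.49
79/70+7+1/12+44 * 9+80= 203369/420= 484.21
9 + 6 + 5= 20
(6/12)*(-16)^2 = 128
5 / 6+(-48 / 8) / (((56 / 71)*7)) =-149 / 588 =-0.25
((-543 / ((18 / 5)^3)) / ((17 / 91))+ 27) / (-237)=1166579 / 7832376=0.15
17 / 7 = 2.43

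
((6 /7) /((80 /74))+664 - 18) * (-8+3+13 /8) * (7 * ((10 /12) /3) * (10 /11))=-1358265 /352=-3858.71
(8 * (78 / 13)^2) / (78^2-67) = 288 / 6017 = 0.05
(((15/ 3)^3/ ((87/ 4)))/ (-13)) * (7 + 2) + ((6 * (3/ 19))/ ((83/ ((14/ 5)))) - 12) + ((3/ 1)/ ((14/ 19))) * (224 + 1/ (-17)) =633778784187/ 707489510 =895.81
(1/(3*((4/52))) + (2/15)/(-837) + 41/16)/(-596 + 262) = -1385203/67093920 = -0.02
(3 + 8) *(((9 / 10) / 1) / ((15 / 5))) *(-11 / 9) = -4.03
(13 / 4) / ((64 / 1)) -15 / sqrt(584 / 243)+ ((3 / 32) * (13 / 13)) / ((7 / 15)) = 451 / 1792 -135 * sqrt(438) / 292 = -9.42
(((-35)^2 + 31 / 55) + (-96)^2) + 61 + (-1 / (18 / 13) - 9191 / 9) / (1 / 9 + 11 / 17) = 116813387 / 12760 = 9154.65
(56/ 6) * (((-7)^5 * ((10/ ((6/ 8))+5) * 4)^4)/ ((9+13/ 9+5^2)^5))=-18296772480000/ 225622639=-81094.58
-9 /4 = -2.25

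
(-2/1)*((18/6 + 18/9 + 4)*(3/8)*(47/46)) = -1269/184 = -6.90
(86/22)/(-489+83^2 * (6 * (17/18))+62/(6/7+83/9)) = 81915/807916208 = 0.00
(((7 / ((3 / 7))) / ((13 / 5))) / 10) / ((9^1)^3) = 49 / 56862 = 0.00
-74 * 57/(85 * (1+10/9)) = -23.51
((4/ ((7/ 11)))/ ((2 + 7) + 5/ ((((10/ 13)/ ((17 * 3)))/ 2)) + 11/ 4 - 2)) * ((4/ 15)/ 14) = 352/ 1977885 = 0.00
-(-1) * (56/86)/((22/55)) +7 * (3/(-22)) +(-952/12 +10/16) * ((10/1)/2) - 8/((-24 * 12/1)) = -392.84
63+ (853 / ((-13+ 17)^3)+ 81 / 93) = 153163 / 1984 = 77.20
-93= -93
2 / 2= 1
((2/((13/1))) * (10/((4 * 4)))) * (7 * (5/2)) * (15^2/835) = 7875/17368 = 0.45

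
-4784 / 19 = -251.79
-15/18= -5/6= -0.83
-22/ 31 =-0.71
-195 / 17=-11.47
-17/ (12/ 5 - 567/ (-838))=-71230/ 12891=-5.53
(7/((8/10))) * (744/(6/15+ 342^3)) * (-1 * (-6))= 97650/100004221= 0.00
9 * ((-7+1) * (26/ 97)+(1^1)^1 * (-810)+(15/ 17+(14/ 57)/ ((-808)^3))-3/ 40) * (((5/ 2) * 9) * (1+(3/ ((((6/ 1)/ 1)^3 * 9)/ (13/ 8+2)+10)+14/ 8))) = -12469042388720263724595/ 27560985498478592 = -452416.42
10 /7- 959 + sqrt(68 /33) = -6703 /7 + 2*sqrt(561) /33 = -956.14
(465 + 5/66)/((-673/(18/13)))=-92085/96239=-0.96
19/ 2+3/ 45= 287/ 30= 9.57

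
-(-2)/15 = 2/15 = 0.13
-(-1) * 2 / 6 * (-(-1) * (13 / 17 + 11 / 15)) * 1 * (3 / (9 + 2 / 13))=4966 / 30345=0.16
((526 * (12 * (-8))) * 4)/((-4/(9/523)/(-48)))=-21814272/523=-41709.89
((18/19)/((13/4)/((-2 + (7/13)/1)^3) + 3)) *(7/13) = 181944/698711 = 0.26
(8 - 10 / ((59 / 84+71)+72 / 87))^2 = 1929609922816 / 31216882489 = 61.81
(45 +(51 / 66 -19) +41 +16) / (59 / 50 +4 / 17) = 783275 / 13233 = 59.19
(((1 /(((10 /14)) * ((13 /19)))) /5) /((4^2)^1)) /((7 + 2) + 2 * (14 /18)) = 63 /26000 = 0.00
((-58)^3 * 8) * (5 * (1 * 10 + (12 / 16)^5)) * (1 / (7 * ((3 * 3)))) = -1268203.80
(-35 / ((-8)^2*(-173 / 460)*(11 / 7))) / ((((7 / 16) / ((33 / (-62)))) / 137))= -1654275 / 10726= -154.23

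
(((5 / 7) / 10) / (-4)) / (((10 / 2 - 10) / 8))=1 / 35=0.03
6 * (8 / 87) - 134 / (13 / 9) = -34766 / 377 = -92.22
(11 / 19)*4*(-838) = -36872 / 19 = -1940.63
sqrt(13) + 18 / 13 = 4.99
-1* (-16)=16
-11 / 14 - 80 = -1131 / 14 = -80.79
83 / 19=4.37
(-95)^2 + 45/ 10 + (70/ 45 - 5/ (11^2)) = 19669549/ 2178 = 9031.01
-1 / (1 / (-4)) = 4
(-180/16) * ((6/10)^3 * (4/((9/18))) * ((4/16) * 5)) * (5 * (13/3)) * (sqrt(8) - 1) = 1053/2 - 1053 * sqrt(2) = -962.67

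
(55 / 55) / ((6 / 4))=2 / 3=0.67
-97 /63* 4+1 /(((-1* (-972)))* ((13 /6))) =-90785 /14742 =-6.16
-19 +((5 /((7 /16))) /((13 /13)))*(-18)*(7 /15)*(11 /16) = -85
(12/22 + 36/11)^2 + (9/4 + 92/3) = 68963/1452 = 47.50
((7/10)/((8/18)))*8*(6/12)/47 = 63/470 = 0.13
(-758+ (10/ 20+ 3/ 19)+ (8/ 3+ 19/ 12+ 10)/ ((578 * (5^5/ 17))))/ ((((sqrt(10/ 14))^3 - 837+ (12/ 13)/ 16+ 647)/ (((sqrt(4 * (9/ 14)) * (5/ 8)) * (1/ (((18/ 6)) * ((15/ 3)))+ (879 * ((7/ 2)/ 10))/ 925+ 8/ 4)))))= 963362698367791449 * sqrt(10)/ 99973315618224250000+ 301384314943215986391 * sqrt(14)/ 117615665433205000000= 9.62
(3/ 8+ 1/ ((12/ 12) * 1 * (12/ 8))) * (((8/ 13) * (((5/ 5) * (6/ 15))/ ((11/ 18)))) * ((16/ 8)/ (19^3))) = 120/ 980837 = 0.00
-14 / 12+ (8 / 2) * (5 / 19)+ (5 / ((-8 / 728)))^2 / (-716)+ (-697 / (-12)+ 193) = -778933 / 20406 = -38.17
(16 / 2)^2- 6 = 58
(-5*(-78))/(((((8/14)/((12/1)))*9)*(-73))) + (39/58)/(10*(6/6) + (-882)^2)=-12.47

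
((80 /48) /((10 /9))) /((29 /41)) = 123 /58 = 2.12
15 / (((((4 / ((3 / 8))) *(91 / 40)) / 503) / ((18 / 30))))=67905 / 364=186.55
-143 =-143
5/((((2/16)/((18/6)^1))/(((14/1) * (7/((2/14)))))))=82320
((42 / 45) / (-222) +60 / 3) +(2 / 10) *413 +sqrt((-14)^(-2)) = 102.67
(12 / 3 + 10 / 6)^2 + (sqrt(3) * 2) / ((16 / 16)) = 2 * sqrt(3) + 289 / 9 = 35.58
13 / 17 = 0.76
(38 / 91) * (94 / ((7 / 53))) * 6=1135896 / 637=1783.20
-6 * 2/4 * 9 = -27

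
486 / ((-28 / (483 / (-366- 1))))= 16767 / 734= 22.84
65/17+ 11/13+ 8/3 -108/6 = -7070/663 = -10.66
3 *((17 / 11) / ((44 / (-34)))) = -867 / 242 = -3.58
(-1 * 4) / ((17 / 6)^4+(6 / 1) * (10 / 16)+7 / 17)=-88128 / 1511549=-0.06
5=5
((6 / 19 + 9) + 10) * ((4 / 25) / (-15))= -1468 / 7125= -0.21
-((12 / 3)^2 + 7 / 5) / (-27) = 29 / 45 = 0.64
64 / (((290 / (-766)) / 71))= -1740352 / 145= -12002.43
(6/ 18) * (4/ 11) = 4/ 33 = 0.12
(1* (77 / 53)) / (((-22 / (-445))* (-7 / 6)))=-1335 / 53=-25.19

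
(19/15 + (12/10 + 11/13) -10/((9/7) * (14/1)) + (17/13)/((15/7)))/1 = 394/117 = 3.37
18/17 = 1.06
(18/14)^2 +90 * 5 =22131/49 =451.65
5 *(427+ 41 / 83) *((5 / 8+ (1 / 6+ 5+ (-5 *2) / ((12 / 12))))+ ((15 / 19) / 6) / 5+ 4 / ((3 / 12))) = 478031245 / 18924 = 25260.58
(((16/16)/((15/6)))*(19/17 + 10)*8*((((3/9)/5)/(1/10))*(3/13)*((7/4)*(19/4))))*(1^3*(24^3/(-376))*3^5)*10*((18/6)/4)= -31665380544/10387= -3048558.83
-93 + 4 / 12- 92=-554 / 3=-184.67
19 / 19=1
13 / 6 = 2.17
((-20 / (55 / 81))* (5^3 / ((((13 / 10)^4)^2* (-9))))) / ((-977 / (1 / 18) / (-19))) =0.05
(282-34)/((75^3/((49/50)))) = 6076/10546875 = 0.00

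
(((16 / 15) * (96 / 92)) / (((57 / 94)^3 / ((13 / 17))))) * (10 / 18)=1382091776 / 651694167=2.12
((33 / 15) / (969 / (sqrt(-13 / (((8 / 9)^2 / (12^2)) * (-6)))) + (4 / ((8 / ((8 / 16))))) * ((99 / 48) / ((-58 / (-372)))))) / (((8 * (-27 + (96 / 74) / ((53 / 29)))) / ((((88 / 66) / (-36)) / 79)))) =-33277236564 / 4856635097463914275 + 1500060455168 * sqrt(78) / 131129147631525685425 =0.00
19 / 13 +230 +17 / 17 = 3022 / 13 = 232.46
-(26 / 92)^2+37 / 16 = 18897 / 8464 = 2.23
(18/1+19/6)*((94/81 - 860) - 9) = -8927465/486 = -18369.27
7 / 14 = 1 / 2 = 0.50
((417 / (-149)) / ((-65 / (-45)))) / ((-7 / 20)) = 75060 / 13559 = 5.54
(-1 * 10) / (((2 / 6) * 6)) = -5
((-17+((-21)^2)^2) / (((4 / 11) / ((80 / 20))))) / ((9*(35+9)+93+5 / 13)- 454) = 60452.94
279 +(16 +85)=380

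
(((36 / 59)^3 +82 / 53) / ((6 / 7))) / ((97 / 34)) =2298347674 / 3167560317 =0.73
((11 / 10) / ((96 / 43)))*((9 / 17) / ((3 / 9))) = 4257 / 5440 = 0.78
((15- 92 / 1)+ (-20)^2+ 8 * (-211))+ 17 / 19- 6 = -26032 / 19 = -1370.11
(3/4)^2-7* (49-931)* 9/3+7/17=5038249/272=18522.97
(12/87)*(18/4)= 18/29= 0.62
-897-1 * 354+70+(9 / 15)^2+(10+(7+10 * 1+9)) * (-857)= -800816 / 25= -32032.64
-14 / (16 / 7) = -49 / 8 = -6.12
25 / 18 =1.39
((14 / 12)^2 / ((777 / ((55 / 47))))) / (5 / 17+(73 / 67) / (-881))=386331715 / 55196819928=0.01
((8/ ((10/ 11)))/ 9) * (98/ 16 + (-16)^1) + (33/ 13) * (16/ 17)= -144529/ 19890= -7.27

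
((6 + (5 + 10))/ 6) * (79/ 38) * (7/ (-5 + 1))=-3871/ 304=-12.73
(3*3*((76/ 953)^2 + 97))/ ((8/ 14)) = 5550429087/ 3632836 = 1527.85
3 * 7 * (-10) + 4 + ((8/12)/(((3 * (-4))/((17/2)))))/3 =-22265/108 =-206.16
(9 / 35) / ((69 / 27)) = 81 / 805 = 0.10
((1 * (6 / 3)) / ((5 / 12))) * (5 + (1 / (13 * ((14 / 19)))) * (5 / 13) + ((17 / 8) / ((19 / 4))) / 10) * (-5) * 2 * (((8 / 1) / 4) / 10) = -48.81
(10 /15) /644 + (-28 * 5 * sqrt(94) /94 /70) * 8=1 /966 - 8 * sqrt(94) /47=-1.65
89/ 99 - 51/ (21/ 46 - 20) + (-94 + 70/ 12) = -15069313/ 178002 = -84.66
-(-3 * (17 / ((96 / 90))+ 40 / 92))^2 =-326705625 / 135424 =-2412.46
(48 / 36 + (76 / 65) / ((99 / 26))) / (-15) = -812 / 7425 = -0.11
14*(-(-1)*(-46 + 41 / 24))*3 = -7441 / 4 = -1860.25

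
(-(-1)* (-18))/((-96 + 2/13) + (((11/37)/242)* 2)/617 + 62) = 0.53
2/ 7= 0.29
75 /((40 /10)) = 75 /4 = 18.75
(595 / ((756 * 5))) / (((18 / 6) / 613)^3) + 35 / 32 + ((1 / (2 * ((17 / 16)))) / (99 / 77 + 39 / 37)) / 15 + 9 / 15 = 53788716235087 / 40054176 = 1342899.08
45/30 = 3/2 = 1.50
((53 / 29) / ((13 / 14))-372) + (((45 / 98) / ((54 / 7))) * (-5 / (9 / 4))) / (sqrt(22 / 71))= -139502 / 377-25 * sqrt(1562) / 4158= -370.27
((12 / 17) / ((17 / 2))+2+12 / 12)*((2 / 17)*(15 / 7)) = 0.78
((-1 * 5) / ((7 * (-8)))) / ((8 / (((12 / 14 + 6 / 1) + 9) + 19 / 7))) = 325 / 1568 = 0.21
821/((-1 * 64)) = -821/64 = -12.83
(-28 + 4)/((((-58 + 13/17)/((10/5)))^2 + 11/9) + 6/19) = -4744224/162194687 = -0.03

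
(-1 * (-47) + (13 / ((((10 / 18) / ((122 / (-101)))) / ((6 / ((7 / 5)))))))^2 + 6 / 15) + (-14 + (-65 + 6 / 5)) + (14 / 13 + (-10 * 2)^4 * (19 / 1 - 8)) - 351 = 57647136990711 / 32490185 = 1774293.90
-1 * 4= -4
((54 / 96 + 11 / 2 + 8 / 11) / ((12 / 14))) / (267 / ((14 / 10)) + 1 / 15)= 292775 / 7051264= 0.04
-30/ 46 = -15/ 23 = -0.65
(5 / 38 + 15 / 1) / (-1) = -575 / 38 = -15.13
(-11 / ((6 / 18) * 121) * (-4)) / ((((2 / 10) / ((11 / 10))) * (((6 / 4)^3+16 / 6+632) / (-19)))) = -2736 / 15313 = -0.18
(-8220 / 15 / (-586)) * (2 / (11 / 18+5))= 9864 / 29593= 0.33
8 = 8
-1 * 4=-4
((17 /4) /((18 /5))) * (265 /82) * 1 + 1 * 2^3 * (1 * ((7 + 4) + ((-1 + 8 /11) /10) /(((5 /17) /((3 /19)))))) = 2828739077 /30848400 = 91.70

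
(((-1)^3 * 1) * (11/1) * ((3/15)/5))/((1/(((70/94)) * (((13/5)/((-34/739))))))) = 739739/39950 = 18.52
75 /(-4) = -75 /4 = -18.75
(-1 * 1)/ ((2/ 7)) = -7/ 2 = -3.50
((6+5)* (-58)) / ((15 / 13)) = -8294 / 15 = -552.93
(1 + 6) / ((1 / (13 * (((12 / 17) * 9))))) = 9828 / 17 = 578.12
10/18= 5/9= 0.56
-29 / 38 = -0.76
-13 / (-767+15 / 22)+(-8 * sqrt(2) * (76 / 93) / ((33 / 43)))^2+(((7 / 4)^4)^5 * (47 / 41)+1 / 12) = 596543056242817807333888534589 / 7158289704126770665488384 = 83335.98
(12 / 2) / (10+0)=3 / 5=0.60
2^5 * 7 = 224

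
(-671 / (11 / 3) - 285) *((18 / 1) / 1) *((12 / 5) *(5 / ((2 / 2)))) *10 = -1010880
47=47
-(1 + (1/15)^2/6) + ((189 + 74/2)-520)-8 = -409051/1350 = -303.00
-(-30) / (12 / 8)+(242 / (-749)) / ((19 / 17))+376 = 5631362 / 14231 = 395.71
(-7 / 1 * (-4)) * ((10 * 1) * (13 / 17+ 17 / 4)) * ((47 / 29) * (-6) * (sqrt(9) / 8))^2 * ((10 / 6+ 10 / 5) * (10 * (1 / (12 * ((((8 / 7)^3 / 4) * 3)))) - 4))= -6526062738195 / 29280256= -222882.71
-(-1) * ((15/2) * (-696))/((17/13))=-67860/17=-3991.76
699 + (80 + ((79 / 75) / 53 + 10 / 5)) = 3104554 / 3975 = 781.02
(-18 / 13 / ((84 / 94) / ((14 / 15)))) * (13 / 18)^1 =-47 / 45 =-1.04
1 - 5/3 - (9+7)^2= -770/3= -256.67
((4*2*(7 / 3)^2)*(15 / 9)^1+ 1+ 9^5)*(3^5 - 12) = 122915870 / 9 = 13657318.89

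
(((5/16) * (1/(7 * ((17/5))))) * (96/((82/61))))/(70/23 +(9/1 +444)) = 105225/51175831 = 0.00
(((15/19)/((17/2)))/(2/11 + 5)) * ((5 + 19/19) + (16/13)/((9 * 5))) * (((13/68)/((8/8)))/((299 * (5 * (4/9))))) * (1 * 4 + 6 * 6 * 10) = 135751/11997835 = 0.01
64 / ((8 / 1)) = 8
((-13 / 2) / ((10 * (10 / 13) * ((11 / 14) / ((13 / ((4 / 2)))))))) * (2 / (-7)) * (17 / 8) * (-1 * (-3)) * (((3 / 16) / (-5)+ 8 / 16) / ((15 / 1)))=1381913 / 3520000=0.39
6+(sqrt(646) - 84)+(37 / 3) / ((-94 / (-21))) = -7073 / 94+sqrt(646) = -49.83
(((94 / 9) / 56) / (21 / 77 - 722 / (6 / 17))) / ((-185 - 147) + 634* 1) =-517 / 1712289264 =-0.00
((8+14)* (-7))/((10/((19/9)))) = -32.51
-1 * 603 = -603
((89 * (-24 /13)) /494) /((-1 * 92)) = 267 /73853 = 0.00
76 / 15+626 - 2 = 9436 / 15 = 629.07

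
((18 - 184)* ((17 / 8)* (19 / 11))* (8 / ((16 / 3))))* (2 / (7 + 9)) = -80427 / 704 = -114.24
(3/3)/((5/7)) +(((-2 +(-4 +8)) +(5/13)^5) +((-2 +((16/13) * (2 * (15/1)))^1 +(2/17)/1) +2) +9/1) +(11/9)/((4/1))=49.75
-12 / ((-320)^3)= 0.00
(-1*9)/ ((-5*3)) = 3/ 5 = 0.60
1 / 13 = 0.08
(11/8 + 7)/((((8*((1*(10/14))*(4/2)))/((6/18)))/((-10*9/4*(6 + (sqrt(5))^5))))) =-35175*sqrt(5)/256-4221/128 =-340.22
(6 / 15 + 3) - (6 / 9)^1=2.73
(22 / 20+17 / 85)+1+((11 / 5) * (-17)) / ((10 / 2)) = -259 / 50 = -5.18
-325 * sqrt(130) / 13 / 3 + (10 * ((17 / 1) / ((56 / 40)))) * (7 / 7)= 26.41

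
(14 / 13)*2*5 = 140 / 13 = 10.77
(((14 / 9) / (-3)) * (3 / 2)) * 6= -14 / 3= -4.67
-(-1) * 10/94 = 5/47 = 0.11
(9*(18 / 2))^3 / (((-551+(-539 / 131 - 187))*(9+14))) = -69618771 / 2235991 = -31.14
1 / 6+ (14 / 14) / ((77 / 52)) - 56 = -25483 / 462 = -55.16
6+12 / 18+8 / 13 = 284 / 39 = 7.28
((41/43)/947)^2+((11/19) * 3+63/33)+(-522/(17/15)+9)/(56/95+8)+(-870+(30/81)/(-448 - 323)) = -918.93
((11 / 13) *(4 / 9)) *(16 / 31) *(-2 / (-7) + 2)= 11264 / 25389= 0.44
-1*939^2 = -881721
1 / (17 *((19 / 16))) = 16 / 323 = 0.05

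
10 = 10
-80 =-80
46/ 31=1.48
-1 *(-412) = 412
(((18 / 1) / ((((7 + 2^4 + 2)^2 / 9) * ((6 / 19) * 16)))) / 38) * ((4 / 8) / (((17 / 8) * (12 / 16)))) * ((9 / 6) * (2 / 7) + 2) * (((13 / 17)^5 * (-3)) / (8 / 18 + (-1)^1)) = 0.00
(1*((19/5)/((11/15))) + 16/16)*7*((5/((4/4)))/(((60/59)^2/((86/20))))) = 17812277/19800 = 899.61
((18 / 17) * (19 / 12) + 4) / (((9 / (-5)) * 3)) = -965 / 918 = -1.05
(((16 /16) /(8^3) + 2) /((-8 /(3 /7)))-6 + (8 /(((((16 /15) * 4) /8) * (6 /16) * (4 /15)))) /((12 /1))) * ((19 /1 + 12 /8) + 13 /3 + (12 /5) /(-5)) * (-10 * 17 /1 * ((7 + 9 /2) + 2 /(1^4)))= -357296.69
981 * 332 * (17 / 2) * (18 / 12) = 4152573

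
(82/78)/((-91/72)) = -0.83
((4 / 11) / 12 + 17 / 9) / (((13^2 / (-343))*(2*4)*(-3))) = 32585 / 200772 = 0.16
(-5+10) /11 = 5 /11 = 0.45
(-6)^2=36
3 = 3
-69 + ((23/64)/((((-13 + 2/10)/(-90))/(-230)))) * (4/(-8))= 453813/2048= 221.59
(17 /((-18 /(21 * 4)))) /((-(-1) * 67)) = -238 /201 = -1.18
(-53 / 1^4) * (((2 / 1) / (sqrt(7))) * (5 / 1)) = -530 * sqrt(7) / 7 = -200.32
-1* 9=-9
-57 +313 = 256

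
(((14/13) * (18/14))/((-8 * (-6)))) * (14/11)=21/572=0.04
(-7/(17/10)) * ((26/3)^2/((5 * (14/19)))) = -12844/153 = -83.95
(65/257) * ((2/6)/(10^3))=13/154200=0.00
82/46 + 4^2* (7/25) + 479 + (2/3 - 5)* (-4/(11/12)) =3188886/6325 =504.17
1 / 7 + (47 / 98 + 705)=69151 / 98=705.62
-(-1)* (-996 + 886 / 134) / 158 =-66289 / 10586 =-6.26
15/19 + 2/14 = 124/133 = 0.93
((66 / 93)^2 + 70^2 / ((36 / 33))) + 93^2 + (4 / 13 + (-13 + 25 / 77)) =37888188454 / 2885883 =13128.80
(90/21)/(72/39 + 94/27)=1053/1309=0.80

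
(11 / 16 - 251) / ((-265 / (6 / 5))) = 2403 / 2120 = 1.13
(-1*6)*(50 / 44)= -75 / 11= -6.82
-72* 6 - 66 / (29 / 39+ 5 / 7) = -94977 / 199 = -477.27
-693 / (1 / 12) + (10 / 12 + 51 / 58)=-723343 / 87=-8314.29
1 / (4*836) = 1 / 3344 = 0.00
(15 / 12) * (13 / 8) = 2.03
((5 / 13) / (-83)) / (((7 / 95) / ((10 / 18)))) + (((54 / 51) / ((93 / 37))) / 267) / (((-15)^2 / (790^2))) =13841534183 / 3188325231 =4.34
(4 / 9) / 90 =0.00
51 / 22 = 2.32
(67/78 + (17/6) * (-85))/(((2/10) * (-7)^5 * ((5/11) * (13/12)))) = 8404/57967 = 0.14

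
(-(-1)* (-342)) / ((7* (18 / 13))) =-35.29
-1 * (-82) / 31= 82 / 31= 2.65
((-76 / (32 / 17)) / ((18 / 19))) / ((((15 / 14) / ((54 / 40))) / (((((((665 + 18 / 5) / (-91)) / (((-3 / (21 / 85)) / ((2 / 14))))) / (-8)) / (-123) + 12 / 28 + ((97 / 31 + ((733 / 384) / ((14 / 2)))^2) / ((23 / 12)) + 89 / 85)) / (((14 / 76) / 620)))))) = -2099171691705688169 / 3690645504000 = -568781.72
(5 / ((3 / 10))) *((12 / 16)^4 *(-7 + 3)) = -675 / 32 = -21.09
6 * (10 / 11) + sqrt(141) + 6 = 126 / 11 + sqrt(141) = 23.33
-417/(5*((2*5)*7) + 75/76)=-31692/26675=-1.19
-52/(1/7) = -364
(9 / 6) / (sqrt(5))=3*sqrt(5) / 10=0.67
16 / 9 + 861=7765 / 9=862.78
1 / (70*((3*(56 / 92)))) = 23 / 2940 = 0.01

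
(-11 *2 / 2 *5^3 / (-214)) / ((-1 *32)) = -1375 / 6848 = -0.20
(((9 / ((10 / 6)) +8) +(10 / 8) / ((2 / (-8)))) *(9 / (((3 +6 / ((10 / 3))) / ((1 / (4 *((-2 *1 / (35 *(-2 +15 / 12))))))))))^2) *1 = 10418625 / 32768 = 317.95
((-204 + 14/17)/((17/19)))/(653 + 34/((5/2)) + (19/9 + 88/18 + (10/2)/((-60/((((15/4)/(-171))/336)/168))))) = -0.34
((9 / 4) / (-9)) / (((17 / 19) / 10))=-95 / 34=-2.79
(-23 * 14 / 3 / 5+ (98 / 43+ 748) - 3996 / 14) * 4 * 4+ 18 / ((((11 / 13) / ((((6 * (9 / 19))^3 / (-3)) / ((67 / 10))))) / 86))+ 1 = 114246851516929 / 22823699745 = 5005.62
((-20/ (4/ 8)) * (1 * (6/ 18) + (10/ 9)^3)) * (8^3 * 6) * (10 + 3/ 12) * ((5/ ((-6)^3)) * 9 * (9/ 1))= 326163200/ 81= 4026706.17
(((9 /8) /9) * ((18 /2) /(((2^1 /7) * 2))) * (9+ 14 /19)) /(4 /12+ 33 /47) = 1643355 /88768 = 18.51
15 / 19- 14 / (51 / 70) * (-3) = 18875 / 323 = 58.44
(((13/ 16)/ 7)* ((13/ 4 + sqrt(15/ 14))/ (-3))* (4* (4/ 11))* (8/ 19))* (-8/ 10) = 208* sqrt(210)/ 153615 + 1352/ 21945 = 0.08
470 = 470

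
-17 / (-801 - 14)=17 / 815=0.02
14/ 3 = 4.67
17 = 17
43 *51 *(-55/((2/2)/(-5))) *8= 4824600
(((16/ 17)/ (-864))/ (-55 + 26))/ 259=1/ 6895098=0.00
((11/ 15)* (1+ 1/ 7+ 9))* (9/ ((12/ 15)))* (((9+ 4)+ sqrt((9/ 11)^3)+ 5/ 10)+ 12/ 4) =5751* sqrt(11)/ 308+ 77319/ 56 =1442.62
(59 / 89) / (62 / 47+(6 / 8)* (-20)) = -2773 / 57227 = -0.05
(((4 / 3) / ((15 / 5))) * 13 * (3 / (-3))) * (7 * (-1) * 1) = 40.44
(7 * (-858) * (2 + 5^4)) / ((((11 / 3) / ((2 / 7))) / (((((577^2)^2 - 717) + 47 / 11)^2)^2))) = -58952801587212770041238491718319762493411140991561716 / 1331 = -44292112387086979745483460000000000000000000000000.00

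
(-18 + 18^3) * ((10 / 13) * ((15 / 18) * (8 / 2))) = 193800 / 13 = 14907.69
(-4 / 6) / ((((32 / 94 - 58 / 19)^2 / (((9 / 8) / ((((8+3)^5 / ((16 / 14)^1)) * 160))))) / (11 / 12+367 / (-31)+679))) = -39637202545 / 13120530986216192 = -0.00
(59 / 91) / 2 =59 / 182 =0.32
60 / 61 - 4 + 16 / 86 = -7424 / 2623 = -2.83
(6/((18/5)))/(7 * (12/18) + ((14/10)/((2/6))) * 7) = 25/511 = 0.05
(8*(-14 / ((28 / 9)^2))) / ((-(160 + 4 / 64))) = 1296 / 17927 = 0.07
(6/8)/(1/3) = 9/4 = 2.25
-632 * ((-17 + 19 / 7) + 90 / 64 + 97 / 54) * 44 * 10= 582499390 / 189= 3082007.35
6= 6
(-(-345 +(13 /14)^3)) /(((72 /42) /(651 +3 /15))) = 384404581 /2940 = 130749.86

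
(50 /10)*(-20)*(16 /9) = -1600 /9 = -177.78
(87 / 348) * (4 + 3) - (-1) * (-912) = -3641 / 4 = -910.25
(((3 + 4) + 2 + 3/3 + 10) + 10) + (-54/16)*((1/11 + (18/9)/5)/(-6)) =26643/880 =30.28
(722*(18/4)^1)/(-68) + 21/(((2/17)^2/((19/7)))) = 69198/17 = 4070.47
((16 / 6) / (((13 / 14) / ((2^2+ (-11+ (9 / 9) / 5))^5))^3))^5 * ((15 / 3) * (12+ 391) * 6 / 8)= -286807795124522317387164775145787109916755852326647822000198592833687051894533818259629698608947187522132006549513614133941580541043146752 / 1688388059241853993495044287433126672937078183167614042758941650390625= -169870779146181103779380700000000000000000000000000000000000000000000.00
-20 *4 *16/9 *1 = -1280/9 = -142.22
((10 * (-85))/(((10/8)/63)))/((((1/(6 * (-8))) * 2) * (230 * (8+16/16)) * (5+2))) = 1632/23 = 70.96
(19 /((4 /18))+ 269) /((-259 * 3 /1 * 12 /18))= -709 /1036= -0.68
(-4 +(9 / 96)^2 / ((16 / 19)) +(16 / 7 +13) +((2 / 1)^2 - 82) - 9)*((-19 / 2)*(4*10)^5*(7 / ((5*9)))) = 103102585625 / 9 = 11455842847.22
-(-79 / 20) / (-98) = -0.04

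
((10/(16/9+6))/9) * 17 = 17/7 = 2.43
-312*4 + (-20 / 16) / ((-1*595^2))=-353458559 / 283220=-1248.00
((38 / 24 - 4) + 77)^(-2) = 144 / 801025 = 0.00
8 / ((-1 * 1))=-8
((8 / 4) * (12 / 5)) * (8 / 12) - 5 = -9 / 5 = -1.80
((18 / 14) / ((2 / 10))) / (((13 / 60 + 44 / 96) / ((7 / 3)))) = 200 / 9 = 22.22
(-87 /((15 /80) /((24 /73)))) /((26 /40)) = -222720 /949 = -234.69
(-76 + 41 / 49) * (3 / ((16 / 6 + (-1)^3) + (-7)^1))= 33147 / 784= 42.28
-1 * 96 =-96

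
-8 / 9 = -0.89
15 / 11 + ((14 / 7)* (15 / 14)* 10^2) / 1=16605 / 77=215.65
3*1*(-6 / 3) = -6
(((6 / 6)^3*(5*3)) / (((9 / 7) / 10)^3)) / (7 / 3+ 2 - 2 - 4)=-343000 / 81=-4234.57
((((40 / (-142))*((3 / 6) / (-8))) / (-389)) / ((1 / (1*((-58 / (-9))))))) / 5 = -29 / 497142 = -0.00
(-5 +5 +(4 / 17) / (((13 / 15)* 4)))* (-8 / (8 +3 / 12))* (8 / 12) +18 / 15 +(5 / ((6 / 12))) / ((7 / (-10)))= -3351394 / 255255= -13.13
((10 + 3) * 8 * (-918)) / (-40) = 11934 / 5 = 2386.80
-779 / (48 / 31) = -503.10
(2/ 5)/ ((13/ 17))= 34/ 65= 0.52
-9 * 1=-9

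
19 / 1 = 19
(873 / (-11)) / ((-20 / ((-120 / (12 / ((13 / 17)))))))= -11349 / 374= -30.34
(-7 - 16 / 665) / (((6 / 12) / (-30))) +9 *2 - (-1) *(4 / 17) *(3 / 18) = 2981012 / 6783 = 439.48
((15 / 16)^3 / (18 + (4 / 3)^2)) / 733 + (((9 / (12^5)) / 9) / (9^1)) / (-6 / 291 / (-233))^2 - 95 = -44387219553161 / 1168779829248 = -37.98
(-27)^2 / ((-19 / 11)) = -8019 / 19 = -422.05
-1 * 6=-6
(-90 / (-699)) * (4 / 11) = 120 / 2563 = 0.05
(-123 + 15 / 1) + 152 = 44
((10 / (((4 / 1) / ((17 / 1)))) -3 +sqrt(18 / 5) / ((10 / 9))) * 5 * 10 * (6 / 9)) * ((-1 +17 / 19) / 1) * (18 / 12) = -3950 / 19 -54 * sqrt(10) / 19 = -216.88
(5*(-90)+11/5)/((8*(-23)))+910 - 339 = 527559/920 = 573.43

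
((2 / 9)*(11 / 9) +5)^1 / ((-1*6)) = -427 / 486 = -0.88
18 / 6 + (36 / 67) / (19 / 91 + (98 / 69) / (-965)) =5.59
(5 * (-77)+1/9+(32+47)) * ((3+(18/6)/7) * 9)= -9438.86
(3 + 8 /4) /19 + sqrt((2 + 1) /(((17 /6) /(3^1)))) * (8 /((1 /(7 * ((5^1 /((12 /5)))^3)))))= 902.74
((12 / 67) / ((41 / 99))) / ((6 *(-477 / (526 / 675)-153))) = -11572 / 122837599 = -0.00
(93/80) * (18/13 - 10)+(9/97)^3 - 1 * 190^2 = -2142181297238/59323745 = -36110.01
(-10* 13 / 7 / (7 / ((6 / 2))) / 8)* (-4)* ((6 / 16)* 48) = 3510 / 49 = 71.63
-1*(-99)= 99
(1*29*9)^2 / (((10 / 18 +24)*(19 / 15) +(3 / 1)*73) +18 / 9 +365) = 110.39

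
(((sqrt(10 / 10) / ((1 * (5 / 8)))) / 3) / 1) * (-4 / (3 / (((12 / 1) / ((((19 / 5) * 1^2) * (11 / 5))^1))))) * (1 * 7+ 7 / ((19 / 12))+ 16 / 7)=-13.99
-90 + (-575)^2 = 330535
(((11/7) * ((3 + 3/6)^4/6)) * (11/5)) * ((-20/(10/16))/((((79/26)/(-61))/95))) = 1250651402/237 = 5277010.14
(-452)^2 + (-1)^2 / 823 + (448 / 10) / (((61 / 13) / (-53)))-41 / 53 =2711276276246 / 13303795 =203797.21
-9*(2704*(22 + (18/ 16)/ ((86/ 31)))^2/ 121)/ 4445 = -72284680845/ 3182321296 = -22.71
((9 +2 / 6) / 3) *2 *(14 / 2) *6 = 261.33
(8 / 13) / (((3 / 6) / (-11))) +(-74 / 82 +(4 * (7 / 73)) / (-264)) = -14.44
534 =534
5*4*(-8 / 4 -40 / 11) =-1240 / 11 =-112.73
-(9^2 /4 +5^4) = -2581 /4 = -645.25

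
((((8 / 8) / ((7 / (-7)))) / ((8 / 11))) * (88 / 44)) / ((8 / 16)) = -11 / 2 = -5.50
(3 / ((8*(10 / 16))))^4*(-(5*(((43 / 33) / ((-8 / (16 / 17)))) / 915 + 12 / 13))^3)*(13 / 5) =-233592615442913773528 / 7054943830542196875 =-33.11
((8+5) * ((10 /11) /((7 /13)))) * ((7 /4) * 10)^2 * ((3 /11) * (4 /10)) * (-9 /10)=-159705 /242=-659.94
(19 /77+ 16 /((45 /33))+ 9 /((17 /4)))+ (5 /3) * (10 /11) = 27869 /1785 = 15.61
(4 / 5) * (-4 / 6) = -8 / 15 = -0.53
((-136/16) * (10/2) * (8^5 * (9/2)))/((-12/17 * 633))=2959360/211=14025.40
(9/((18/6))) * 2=6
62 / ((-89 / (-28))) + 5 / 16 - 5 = 21101 / 1424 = 14.82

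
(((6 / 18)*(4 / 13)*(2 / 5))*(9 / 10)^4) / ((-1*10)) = -2187 / 812500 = -0.00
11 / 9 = 1.22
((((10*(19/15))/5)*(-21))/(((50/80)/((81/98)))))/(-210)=2052/6125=0.34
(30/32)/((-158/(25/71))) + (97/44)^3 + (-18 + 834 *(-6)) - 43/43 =-2394856427681/477797056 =-5012.29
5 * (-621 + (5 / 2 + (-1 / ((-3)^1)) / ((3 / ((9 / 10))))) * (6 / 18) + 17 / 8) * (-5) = 370805 / 24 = 15450.21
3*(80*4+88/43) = 41544/43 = 966.14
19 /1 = 19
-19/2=-9.50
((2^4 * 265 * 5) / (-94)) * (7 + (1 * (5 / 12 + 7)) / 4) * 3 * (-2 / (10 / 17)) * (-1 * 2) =-40736.70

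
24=24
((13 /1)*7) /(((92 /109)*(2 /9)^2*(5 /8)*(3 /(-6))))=-803439 /115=-6986.43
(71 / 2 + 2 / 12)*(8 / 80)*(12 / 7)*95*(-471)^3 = -424844593326 / 7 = -60692084760.86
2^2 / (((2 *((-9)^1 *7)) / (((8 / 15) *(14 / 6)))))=-16 / 405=-0.04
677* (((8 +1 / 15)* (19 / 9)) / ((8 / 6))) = 1556423 / 180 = 8646.79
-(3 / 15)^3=-1 / 125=-0.01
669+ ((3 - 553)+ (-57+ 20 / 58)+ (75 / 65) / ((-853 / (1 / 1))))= 20048477 / 321581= 62.34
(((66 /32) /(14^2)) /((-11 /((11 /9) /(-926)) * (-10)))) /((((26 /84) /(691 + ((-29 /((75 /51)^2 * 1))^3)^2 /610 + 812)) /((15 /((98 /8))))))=-13239752476726962937576023 /2402029743194580078125000000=-0.01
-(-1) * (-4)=-4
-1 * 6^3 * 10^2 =-21600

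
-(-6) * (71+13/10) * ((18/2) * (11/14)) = 214731/70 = 3067.59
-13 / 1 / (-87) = 13 / 87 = 0.15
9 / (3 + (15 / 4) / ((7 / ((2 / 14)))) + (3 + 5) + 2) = 1764 / 2563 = 0.69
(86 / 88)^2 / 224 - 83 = -35992263 / 433664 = -83.00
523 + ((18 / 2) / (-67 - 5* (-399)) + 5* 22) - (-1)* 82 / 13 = 16023725 / 25064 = 639.31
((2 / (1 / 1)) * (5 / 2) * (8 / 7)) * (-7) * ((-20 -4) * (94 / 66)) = 15040 / 11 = 1367.27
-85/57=-1.49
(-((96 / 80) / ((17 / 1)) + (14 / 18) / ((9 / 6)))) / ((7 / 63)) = -1352 / 255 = -5.30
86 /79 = 1.09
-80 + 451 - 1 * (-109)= 480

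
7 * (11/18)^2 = 847/324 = 2.61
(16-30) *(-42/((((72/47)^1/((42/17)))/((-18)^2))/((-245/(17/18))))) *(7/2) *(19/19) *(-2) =161240307480/289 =557924939.38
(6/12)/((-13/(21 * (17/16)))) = -357/416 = -0.86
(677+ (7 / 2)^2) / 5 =2757 / 20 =137.85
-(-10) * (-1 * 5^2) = -250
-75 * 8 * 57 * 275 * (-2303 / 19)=1139985000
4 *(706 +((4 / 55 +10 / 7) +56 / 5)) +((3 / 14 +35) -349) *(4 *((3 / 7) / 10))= 7602631 / 2695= 2821.01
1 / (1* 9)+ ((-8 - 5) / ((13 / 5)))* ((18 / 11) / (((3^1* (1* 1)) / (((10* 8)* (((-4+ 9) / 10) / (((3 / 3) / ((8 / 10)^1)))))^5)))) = -91512087.16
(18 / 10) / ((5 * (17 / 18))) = 162 / 425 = 0.38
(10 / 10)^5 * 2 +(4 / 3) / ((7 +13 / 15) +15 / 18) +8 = 10.15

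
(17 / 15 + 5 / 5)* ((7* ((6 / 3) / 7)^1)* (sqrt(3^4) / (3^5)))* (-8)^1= -512 / 405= -1.26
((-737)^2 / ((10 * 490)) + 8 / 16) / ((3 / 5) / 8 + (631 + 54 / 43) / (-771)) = -36177813414 / 242065145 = -149.45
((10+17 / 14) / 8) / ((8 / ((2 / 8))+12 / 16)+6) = 157 / 4340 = 0.04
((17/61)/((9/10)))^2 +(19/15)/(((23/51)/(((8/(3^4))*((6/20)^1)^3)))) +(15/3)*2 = 43774282091/4332639375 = 10.10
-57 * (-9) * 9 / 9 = 513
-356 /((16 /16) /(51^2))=-925956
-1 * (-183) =183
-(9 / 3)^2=-9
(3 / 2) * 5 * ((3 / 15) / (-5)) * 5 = -3 / 2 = -1.50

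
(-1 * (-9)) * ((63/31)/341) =567/10571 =0.05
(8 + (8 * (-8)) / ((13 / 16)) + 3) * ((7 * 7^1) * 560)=-24174640 / 13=-1859587.69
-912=-912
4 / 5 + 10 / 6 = 37 / 15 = 2.47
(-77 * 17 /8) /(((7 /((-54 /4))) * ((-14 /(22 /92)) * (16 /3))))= -166617 /164864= -1.01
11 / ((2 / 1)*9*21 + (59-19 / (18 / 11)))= 198 / 7657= 0.03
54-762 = -708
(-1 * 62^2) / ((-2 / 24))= 46128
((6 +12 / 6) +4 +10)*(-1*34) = -748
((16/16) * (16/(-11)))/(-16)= 1/11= 0.09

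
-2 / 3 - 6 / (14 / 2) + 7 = 115 / 21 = 5.48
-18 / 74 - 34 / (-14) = 566 / 259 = 2.19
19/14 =1.36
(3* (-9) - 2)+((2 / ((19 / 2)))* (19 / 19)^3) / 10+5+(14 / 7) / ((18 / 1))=-20407 / 855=-23.87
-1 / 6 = -0.17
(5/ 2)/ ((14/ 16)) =20/ 7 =2.86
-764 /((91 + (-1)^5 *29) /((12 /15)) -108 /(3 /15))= 1528 /925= 1.65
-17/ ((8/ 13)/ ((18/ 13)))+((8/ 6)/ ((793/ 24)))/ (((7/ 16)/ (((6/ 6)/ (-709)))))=-38.25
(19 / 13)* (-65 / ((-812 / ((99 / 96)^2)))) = 103455 / 831488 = 0.12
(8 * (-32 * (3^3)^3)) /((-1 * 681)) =1679616 /227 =7399.19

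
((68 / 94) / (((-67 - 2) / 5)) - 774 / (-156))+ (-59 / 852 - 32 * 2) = -236111159 / 3991052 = -59.16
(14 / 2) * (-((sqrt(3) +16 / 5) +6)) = -322 / 5- 7 * sqrt(3) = -76.52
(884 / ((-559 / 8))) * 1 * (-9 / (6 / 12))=9792 / 43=227.72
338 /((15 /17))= 5746 /15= 383.07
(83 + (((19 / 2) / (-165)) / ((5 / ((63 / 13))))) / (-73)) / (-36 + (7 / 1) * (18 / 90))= -43322249 / 18059470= -2.40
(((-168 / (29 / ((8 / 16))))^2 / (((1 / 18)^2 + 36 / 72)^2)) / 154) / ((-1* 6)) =-8817984 / 245789819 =-0.04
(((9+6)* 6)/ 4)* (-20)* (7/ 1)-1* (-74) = -3076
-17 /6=-2.83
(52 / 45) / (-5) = -52 / 225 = -0.23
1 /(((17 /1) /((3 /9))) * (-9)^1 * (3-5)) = 1 /918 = 0.00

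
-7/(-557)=7/557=0.01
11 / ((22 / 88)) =44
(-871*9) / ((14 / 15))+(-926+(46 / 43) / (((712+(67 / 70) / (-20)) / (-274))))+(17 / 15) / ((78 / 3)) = -545560102330892 / 58503243435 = -9325.30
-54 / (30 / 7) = -63 / 5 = -12.60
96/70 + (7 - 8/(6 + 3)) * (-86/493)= 0.31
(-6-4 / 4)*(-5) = 35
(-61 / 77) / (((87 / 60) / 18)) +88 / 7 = 6112 / 2233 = 2.74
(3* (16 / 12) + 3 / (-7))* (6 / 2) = 10.71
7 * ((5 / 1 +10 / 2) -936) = -6482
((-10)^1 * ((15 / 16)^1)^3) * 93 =-1569375 / 2048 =-766.30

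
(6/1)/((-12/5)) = -5/2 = -2.50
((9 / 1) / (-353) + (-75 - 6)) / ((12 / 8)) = -19068 / 353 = -54.02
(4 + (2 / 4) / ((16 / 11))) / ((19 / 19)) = 139 / 32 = 4.34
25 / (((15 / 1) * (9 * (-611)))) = -5 / 16497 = -0.00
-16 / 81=-0.20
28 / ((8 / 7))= 49 / 2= 24.50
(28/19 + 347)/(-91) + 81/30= -19527/17290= -1.13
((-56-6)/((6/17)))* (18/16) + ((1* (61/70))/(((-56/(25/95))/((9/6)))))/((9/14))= -1261699/6384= -197.63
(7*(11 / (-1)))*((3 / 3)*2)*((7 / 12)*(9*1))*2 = -1617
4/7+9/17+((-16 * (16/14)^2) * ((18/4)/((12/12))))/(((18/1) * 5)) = 233/4165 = 0.06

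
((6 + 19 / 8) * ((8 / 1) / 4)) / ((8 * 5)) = 67 / 160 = 0.42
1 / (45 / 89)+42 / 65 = 307 / 117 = 2.62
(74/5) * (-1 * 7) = -518/5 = -103.60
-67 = -67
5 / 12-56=-667 / 12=-55.58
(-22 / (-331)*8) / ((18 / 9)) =88 / 331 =0.27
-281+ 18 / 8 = -1115 / 4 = -278.75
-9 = -9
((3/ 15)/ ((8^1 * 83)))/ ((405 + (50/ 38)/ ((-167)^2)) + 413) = 529891/ 1439056865160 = 0.00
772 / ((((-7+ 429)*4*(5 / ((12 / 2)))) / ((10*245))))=283710 / 211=1344.60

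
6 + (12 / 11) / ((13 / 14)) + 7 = 14.17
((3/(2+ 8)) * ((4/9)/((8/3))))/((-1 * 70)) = -1/1400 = -0.00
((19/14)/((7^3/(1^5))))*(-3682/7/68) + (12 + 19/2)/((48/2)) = 1695167/1959216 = 0.87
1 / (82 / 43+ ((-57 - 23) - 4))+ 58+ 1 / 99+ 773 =290408843 / 349470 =831.00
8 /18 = 4 /9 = 0.44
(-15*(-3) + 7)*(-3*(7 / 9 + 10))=-5044 / 3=-1681.33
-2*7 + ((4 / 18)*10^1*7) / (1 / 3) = 98 / 3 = 32.67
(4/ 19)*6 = 24/ 19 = 1.26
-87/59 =-1.47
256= 256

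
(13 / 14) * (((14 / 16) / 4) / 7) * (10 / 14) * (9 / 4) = 585 / 12544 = 0.05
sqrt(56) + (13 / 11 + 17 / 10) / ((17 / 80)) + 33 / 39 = 2 * sqrt(14) + 35025 / 2431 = 21.89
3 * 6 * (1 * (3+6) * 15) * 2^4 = 38880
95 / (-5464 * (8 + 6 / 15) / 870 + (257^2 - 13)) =68875 / 47837852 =0.00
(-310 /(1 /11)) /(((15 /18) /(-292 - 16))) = 1260336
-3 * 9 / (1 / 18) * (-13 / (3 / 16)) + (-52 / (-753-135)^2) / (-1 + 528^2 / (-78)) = 308732519527081 / 9162289872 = 33696.00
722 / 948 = 361 / 474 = 0.76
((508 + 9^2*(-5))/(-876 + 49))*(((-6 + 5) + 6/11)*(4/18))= 1030/81873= 0.01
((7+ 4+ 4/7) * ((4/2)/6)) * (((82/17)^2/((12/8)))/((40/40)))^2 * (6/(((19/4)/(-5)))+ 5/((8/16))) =5425461120/1586899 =3418.91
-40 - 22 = -62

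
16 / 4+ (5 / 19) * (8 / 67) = 5132 / 1273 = 4.03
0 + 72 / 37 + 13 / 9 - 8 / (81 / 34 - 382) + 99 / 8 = 542805701 / 34384248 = 15.79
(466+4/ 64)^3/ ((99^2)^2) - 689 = -270679366331551/ 393460125696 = -687.95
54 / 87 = 18 / 29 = 0.62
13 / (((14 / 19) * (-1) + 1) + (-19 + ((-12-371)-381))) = -19 / 1144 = -0.02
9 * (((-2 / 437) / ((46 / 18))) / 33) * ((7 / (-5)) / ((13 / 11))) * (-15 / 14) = -0.00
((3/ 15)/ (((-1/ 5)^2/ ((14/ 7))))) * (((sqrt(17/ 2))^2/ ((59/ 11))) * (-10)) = -9350/ 59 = -158.47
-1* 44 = -44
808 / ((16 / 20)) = 1010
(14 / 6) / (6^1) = 7 / 18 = 0.39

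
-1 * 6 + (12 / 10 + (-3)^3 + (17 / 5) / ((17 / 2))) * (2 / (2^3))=-247 / 20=-12.35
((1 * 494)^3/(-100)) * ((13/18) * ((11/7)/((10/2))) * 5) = -2154898889/1575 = -1368189.77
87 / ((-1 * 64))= -1.36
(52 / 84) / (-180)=-13 / 3780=-0.00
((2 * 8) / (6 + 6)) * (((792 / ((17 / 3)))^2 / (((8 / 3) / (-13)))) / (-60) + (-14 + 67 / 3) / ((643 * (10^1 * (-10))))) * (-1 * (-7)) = 123872947093 / 8362215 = 14813.41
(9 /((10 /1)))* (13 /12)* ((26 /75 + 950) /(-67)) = -231647 /16750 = -13.83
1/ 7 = 0.14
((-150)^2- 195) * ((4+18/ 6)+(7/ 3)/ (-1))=104090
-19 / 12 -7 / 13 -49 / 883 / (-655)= -191431171 / 90224940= -2.12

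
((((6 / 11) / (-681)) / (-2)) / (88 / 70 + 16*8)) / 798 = 5 / 1287792792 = 0.00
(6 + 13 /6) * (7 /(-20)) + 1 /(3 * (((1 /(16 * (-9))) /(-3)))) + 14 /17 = 289609 /2040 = 141.97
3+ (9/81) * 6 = 11/3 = 3.67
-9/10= -0.90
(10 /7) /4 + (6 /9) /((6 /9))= 19 /14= 1.36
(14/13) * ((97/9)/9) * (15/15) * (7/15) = 9506/15795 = 0.60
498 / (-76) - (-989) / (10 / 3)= 27564 / 95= 290.15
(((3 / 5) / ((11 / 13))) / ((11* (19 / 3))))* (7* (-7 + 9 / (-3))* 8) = -13104 / 2299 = -5.70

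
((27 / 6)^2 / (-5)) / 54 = -3 / 40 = -0.08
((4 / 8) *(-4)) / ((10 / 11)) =-11 / 5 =-2.20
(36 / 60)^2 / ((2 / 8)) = 36 / 25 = 1.44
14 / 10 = 7 / 5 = 1.40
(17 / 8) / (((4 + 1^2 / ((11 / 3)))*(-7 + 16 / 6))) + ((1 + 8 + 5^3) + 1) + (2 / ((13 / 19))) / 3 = 1992245 / 14664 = 135.86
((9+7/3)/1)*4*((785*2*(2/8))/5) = 10676/3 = 3558.67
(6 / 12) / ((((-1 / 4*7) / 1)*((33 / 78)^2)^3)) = -617831552 / 12400927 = -49.82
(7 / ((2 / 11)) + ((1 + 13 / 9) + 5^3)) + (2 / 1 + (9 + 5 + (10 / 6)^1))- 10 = 3125 / 18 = 173.61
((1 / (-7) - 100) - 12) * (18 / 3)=-4710 / 7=-672.86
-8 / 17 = -0.47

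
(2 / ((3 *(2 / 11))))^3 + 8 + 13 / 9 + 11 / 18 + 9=3691 / 54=68.35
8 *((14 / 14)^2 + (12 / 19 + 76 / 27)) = 18248 / 513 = 35.57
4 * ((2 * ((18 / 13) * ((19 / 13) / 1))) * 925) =2530800 / 169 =14975.15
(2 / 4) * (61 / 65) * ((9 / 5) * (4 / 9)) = 122 / 325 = 0.38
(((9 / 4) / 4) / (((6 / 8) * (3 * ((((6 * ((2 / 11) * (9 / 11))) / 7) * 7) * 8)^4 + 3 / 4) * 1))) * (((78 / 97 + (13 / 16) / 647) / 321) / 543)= 0.00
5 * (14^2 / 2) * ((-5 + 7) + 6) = 3920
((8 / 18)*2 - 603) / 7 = -5419 / 63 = -86.02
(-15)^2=225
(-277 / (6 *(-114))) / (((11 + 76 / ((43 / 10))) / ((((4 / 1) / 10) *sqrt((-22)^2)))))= 131021 / 1054215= 0.12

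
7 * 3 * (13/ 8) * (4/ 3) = 91/ 2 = 45.50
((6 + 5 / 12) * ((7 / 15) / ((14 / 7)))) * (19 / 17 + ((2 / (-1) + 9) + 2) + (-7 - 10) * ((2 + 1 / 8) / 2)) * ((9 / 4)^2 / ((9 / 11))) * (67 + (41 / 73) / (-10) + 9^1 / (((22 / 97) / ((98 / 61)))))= -9619.36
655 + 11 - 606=60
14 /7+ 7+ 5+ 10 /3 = 52 /3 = 17.33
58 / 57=1.02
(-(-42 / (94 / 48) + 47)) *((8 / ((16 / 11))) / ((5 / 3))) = -39633 / 470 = -84.33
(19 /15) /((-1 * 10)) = -19 /150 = -0.13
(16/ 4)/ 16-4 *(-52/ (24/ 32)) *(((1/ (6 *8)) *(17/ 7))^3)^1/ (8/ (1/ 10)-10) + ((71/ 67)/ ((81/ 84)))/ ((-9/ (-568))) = 69.61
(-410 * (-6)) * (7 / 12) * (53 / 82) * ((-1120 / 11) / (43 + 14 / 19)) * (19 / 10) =-37500680 / 9141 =-4102.47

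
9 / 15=3 / 5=0.60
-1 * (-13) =13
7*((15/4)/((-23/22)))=-1155/46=-25.11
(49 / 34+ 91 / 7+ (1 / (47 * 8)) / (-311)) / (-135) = -0.11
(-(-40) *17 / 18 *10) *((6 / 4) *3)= 1700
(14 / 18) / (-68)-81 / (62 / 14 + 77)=-58499 / 58140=-1.01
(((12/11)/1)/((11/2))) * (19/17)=456/2057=0.22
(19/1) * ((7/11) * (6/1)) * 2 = 1596/11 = 145.09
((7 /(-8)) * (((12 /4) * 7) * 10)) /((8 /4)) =-735 /8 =-91.88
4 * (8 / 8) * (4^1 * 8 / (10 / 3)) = 38.40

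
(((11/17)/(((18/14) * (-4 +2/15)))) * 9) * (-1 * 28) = 16170/493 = 32.80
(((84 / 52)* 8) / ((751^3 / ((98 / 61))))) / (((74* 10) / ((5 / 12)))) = 343 / 12427813359091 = 0.00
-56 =-56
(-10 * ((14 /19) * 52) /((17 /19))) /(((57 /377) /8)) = -21956480 /969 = -22658.91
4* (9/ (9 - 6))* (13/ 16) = 39/ 4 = 9.75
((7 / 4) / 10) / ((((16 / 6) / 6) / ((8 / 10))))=63 / 200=0.32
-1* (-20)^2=-400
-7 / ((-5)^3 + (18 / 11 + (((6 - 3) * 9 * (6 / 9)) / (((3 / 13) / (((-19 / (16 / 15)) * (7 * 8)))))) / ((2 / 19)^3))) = 616 / 5870320301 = 0.00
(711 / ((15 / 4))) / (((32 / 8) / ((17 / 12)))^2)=22831 / 960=23.78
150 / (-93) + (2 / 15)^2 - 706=-4935476 / 6975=-707.60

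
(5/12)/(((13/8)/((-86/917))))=-860/35763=-0.02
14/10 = 7/5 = 1.40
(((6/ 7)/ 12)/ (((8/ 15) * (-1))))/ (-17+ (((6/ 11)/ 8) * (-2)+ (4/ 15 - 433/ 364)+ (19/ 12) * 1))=10725/ 1319392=0.01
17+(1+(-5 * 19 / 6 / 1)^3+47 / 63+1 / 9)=-5973113 / 1512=-3950.47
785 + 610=1395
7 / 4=1.75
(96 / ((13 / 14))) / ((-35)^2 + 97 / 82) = 110208 / 1307111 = 0.08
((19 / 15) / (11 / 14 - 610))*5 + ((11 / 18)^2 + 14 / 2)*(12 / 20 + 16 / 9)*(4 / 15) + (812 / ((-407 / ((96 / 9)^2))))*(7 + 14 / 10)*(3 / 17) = -356875464652919 / 1075496451975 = -331.82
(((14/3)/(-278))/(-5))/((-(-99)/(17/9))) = 119/1857735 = 0.00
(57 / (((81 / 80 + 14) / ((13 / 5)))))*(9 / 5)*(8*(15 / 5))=426.46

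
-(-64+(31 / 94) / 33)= 198497 / 3102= 63.99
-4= -4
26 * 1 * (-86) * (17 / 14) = -19006 / 7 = -2715.14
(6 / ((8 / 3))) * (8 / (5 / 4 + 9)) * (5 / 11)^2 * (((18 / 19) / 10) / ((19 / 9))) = 29160 / 1790921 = 0.02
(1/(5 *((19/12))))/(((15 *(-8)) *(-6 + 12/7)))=7/28500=0.00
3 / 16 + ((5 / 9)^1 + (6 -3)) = 539 / 144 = 3.74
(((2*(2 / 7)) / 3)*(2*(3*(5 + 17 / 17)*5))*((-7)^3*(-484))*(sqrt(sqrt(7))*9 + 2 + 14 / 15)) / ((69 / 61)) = 1018459904 / 69 + 1041606720*7^(1 / 4) / 23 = 88423465.74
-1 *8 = -8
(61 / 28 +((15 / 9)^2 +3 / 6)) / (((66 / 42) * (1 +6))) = 125 / 252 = 0.50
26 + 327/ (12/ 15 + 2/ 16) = 14042/ 37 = 379.51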